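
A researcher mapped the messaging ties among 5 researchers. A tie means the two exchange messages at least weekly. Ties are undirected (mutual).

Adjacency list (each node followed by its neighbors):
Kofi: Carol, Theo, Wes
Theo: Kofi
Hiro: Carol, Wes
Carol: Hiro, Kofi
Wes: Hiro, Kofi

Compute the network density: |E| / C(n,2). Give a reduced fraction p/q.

1/2

There are 5 edges and 5 nodes, so the maximum possible is C(5,2) = 10.
Density = 5/10 = 1/2.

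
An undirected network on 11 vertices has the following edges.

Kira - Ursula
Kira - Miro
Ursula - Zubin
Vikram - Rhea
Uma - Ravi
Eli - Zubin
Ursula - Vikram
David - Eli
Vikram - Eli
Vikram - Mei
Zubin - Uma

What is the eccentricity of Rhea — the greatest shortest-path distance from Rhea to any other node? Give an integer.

Distances from Rhea: David:3, Eli:2, Kira:3, Mei:2, Miro:4, Ravi:5, Uma:4, Ursula:2, Vikram:1, Zubin:3.
The largest is 5 (to Ravi), so the eccentricity of Rhea is 5.

5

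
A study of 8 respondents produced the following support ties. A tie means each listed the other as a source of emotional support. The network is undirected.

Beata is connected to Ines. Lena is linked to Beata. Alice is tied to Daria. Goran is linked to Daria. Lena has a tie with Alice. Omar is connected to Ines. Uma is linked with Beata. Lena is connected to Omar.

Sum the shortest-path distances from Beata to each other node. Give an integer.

Distances from Beata: Alice:2, Daria:3, Goran:4, Ines:1, Lena:1, Omar:2, Uma:1.
Sum = 2 + 3 + 4 + 1 + 1 + 2 + 1 = 14.

14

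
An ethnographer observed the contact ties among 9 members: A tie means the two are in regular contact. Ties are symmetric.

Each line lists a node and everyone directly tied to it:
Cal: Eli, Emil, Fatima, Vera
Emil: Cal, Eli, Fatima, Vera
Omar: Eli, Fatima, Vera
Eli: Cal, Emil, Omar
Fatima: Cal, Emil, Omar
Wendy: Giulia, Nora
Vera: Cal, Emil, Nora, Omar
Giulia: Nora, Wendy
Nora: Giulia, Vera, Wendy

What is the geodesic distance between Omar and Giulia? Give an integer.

3

One shortest route is Omar – Vera – Nora – Giulia, which uses 3 edges, and at distance 2 from Omar we only reach {Cal, Emil, Nora}, which does not include Giulia. So d(Omar,Giulia) = 3.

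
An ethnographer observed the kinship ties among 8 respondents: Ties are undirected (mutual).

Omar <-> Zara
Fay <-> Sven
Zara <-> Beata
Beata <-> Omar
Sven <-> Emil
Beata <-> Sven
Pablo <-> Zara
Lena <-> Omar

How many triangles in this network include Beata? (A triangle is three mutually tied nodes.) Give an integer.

Beata's neighbors: Omar, Sven, and Zara.
Neighbor pairs that are themselves tied: Beata–Omar–Zara. Each forms one triangle with Beata, for 1 in total.

1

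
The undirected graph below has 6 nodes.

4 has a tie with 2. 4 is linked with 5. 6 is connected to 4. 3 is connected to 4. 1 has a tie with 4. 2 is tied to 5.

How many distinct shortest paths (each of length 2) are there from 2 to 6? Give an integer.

The shortest distance is 2, and the only length-2 path is 2–4–6. So there is exactly 1 shortest path.

1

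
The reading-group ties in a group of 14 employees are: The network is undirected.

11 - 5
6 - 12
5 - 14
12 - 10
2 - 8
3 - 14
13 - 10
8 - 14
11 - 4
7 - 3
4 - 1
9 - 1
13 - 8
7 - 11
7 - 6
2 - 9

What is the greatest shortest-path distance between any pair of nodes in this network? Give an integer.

Eccentricity of each node (its greatest distance to any other): 1:5, 2:5, 3:4, 4:5, 5:4, 6:5, 7:4, 8:4, 9:5, 10:5, 11:4, 12:5, 13:5, 14:4.
The maximum eccentricity is 5, realized for instance by the pair 4–13 via 4 – 11 – 5 – 14 – 8 – 13. So the diameter is 5.

5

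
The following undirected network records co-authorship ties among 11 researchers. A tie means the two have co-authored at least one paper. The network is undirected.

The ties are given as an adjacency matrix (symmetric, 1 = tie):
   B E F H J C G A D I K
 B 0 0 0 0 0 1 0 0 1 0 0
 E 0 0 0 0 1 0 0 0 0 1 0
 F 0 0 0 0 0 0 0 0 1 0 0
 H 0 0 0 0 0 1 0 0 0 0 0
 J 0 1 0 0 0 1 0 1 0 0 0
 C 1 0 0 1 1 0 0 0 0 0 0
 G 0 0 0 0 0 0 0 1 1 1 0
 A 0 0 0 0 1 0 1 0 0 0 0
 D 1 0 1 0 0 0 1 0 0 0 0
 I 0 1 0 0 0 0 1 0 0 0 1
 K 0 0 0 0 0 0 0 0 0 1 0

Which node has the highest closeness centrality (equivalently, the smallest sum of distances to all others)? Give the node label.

Farness (sum of distances to all others) for each node — A:22, B:23, C:22, D:21, E:23, F:30, G:20, H:31, I:22, J:21, K:31.
The smallest farness is 20, for G, so G has the highest closeness.

G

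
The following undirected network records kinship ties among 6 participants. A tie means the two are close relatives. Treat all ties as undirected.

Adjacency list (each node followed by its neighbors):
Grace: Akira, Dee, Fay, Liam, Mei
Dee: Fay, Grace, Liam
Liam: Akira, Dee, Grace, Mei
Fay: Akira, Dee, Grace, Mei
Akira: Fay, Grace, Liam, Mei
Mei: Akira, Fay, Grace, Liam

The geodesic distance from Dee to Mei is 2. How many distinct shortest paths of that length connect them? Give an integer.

The shortest distance is 2. The length-2 paths are: Dee–Fay–Mei; Dee–Liam–Mei; Dee–Grace–Mei.
That gives 3 distinct shortest paths.

3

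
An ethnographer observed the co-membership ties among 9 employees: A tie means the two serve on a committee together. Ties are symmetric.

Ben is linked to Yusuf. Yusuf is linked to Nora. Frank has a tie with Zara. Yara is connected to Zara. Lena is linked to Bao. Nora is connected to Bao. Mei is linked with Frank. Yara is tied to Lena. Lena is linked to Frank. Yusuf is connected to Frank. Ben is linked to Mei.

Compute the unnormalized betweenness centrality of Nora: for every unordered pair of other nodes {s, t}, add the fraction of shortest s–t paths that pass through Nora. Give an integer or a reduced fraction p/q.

Pairs whose geodesics pass through Nora — Bao–Ben: 1; Bao–Yusuf: 1.
All other pairs contribute 0.
Summing the contributions gives betweenness(Nora) = 2.

2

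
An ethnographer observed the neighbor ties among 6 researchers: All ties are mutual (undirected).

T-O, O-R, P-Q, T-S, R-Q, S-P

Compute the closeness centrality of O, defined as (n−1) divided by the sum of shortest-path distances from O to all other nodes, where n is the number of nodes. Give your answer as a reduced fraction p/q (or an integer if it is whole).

Distances from O: P:3, Q:2, R:1, S:2, T:1. Sum = 9.
n = 6, so closeness = 5/9.

5/9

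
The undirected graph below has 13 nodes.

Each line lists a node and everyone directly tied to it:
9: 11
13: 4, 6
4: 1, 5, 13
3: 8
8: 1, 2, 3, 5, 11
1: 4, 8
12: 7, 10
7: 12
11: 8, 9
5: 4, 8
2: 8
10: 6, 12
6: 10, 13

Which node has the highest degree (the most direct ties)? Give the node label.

8

Degrees — 1:2, 2:1, 3:1, 4:3, 5:2, 6:2, 7:1, 8:5, 9:1, 10:2, 11:2, 12:2, 13:2.
The maximum is 5, attained only by 8.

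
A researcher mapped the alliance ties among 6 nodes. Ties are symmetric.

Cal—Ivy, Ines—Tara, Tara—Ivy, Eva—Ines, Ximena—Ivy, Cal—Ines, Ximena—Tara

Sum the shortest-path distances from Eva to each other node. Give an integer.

11

Distances from Eva: Cal:2, Ines:1, Ivy:3, Tara:2, Ximena:3.
Sum = 2 + 1 + 3 + 2 + 3 = 11.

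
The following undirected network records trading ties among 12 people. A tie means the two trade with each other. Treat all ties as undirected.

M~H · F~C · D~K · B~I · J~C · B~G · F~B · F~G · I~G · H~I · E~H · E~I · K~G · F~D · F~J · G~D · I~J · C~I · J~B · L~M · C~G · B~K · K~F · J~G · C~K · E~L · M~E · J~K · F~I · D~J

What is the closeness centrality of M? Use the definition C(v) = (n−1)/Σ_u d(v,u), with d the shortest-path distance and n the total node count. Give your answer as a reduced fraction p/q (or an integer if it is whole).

11/28

Distances from M: B:3, C:3, D:4, E:1, F:3, G:3, H:1, I:2, J:3, K:4, L:1. Sum = 28.
n = 12, so closeness = 11/28.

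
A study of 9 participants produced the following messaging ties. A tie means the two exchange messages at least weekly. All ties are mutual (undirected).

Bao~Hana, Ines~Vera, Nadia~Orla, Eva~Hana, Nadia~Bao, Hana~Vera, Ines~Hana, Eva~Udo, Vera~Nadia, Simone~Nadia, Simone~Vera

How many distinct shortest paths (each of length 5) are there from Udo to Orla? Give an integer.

2

The shortest distance is 5. The length-5 paths are: Udo–Eva–Hana–Vera–Nadia–Orla; Udo–Eva–Hana–Bao–Nadia–Orla.
That gives 2 distinct shortest paths.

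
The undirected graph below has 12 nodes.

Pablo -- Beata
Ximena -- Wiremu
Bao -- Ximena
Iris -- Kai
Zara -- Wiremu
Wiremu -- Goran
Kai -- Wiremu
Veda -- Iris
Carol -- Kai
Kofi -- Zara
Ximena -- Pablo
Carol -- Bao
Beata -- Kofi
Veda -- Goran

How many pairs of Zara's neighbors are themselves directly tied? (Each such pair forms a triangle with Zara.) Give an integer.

Zara's neighbors are Kofi and Wiremu, but none of them are tied to each other, so no triangle contains Zara.

0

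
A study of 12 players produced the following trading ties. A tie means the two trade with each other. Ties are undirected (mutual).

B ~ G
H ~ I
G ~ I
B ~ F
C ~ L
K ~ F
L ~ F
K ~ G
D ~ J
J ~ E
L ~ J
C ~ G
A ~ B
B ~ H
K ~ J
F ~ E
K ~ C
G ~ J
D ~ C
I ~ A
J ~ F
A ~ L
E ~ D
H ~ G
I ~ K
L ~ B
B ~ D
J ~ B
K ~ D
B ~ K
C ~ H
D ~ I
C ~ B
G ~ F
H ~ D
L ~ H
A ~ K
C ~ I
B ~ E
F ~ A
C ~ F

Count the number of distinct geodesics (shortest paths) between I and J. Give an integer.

3

The shortest distance is 2. The length-2 paths are: I–D–J; I–K–J; I–G–J.
That gives 3 distinct shortest paths.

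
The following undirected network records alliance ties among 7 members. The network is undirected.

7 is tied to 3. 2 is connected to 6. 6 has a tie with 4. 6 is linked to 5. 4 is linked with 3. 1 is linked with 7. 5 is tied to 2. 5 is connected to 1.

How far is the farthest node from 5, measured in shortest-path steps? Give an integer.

Distances from 5: 1:1, 2:1, 3:3, 4:2, 6:1, 7:2.
The largest is 3 (to 3), so the eccentricity of 5 is 3.

3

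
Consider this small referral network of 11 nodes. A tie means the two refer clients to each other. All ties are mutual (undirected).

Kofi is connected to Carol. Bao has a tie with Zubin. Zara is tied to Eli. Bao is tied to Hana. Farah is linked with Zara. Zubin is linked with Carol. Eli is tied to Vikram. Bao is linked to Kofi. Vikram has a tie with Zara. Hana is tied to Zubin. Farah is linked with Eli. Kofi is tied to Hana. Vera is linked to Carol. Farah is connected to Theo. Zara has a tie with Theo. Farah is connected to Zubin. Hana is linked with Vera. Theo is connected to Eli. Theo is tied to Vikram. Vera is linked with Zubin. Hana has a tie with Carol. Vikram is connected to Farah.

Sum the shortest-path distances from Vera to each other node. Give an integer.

Distances from Vera: Bao:2, Carol:1, Eli:3, Farah:2, Hana:1, Kofi:2, Theo:3, Vikram:3, Zara:3, Zubin:1.
Sum = 2 + 1 + 3 + 2 + 1 + 2 + 3 + 3 + 3 + 1 = 21.

21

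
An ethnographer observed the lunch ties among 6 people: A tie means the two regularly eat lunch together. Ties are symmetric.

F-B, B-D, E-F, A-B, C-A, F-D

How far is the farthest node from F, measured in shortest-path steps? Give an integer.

3

Distances from F: A:2, B:1, C:3, D:1, E:1.
The largest is 3 (to C), so the eccentricity of F is 3.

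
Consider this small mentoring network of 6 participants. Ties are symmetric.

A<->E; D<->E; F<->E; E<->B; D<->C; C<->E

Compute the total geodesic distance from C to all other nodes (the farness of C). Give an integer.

Distances from C: A:2, B:2, D:1, E:1, F:2.
Sum = 2 + 2 + 1 + 1 + 2 = 8.

8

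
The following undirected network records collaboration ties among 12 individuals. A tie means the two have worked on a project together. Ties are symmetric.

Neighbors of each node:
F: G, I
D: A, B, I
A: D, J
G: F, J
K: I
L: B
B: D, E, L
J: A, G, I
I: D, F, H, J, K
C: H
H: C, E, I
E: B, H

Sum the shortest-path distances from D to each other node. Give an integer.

21

Distances from D: A:1, B:1, C:3, E:2, F:2, G:3, H:2, I:1, J:2, K:2, L:2.
Sum = 1 + 1 + 3 + 2 + 2 + 3 + 2 + 1 + 2 + 2 + 2 = 21.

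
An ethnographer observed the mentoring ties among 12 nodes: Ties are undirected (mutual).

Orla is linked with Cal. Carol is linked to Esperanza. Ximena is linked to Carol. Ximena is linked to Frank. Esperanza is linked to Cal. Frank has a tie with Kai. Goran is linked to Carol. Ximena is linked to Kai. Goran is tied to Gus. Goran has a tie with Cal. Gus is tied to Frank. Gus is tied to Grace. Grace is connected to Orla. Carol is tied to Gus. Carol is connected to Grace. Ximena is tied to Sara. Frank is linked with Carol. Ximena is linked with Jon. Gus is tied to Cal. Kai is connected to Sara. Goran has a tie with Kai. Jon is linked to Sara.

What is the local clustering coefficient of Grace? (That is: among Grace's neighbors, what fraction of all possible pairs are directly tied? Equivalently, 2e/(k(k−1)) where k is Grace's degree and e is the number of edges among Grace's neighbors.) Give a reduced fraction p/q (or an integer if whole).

1/3

Grace's neighbors: Carol, Gus, and Orla (k = 3).
Possible neighbor pairs: C(3,2) = 3. Edges among them: Carol–Gus → e = 1.
Clustering(Grace) = 1/3.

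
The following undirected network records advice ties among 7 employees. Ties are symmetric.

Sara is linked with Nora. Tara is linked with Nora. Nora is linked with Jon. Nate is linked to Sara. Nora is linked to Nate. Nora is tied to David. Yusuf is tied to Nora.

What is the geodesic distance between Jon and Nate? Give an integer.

2

One shortest route is Jon – Nora – Nate, which uses 2 edges, and Jon and Nate are not directly tied, so nothing shorter exists. So d(Jon,Nate) = 2.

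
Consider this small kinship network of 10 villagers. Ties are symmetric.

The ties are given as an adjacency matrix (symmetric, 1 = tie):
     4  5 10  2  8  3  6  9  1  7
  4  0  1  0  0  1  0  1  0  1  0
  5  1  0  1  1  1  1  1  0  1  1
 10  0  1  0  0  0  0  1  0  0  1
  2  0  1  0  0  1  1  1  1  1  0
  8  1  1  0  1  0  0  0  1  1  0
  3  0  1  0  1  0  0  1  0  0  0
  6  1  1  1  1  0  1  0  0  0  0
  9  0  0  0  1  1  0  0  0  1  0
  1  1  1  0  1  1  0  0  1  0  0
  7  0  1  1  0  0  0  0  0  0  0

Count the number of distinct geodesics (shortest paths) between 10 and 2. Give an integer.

2

The shortest distance is 2. The length-2 paths are: 10–5–2; 10–6–2.
That gives 2 distinct shortest paths.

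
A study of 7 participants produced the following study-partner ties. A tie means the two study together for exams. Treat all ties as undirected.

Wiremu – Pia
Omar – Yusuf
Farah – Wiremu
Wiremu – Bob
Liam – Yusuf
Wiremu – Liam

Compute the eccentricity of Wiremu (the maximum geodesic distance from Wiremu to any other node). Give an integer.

3

Distances from Wiremu: Bob:1, Farah:1, Liam:1, Omar:3, Pia:1, Yusuf:2.
The largest is 3 (to Omar), so the eccentricity of Wiremu is 3.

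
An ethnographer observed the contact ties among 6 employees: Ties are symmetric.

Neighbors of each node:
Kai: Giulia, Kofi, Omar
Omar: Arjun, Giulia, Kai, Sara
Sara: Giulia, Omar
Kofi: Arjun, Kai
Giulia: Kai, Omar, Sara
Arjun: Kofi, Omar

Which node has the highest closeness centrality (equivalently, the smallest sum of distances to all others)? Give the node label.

Omar

Farness (sum of distances to all others) for each node — Arjun:8, Giulia:7, Kai:7, Kofi:9, Omar:6, Sara:9.
The smallest farness is 6, for Omar, so Omar has the highest closeness.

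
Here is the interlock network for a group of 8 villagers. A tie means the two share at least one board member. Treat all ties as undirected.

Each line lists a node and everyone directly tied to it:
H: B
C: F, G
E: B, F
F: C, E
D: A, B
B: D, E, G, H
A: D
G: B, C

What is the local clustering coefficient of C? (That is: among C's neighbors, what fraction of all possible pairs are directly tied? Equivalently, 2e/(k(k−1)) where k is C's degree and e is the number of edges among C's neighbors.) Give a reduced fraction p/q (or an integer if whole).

C's neighbors: F and G (k = 2).
Possible neighbor pairs: C(2,2) = 1. Edges among them: none → e = 0.
Clustering(C) = 0/1.

0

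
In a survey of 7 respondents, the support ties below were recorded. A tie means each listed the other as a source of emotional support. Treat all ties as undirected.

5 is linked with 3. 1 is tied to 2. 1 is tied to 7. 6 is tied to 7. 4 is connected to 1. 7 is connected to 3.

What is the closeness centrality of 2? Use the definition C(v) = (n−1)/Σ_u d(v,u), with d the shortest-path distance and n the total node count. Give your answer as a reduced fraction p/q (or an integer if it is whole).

2/5

Distances from 2: 1:1, 3:3, 4:2, 5:4, 6:3, 7:2. Sum = 15.
n = 7, so closeness = 6/15 = 2/5.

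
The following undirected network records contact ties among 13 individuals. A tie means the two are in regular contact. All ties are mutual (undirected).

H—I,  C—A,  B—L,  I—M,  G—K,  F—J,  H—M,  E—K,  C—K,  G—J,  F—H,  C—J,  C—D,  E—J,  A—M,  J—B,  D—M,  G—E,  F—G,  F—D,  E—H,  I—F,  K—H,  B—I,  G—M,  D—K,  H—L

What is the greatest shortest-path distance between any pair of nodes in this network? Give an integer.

Eccentricity of each node (its greatest distance to any other): A:3, B:3, C:3, D:3, E:3, F:3, G:3, H:2, I:3, J:2, K:3, L:3, M:2.
The maximum eccentricity is 3, realized for instance by the pair B–K via B – I – H – K. So the diameter is 3.

3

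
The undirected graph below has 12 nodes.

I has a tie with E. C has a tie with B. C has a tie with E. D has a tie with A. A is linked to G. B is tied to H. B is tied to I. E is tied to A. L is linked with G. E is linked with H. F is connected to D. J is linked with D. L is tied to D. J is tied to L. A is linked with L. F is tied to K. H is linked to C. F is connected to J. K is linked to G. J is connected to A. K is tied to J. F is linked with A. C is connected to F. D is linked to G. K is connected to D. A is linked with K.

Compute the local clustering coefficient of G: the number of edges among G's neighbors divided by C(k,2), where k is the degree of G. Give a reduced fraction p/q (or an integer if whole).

5/6

G's neighbors: A, D, K, and L (k = 4).
Possible neighbor pairs: C(4,2) = 6. Edges among them: A–D, A–K, A–L, D–K, D–L → e = 5.
Clustering(G) = 5/6.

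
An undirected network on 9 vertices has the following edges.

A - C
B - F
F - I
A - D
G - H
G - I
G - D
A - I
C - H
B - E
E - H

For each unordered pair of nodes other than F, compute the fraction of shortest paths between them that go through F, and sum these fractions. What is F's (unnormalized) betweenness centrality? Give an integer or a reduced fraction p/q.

Pairs whose geodesics pass through F — E–I: 1/2; B–I: 1; B–G: 1/2; B–D: 2/3; B–A: 1.
All other pairs contribute 0.
Summing the contributions gives betweenness(F) = 11/3.

11/3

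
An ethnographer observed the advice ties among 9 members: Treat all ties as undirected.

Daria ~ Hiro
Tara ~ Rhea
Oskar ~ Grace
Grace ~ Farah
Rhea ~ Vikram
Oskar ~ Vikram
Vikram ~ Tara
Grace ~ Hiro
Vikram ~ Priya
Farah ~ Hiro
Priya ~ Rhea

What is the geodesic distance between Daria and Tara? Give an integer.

5

One shortest route is Daria – Hiro – Grace – Oskar – Vikram – Tara, which uses 5 edges, and at distance 4 from Daria we only reach {Vikram}, which does not include Tara. So d(Daria,Tara) = 5.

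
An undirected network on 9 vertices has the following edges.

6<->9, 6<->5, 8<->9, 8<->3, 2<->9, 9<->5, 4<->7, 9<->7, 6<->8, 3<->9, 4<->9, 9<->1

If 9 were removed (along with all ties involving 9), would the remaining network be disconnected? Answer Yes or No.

Yes

Removing 9 leaves {3, 5, 6, and 8} with no path to {1}, so the network splits into 4 components. 9 is a cut vertex.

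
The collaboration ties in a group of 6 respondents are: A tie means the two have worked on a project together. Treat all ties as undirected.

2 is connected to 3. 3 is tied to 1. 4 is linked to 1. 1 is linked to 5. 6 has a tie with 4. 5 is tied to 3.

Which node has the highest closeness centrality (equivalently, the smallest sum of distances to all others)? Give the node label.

Farness (sum of distances to all others) for each node — 1:7, 2:12, 3:8, 4:9, 5:9, 6:13.
The smallest farness is 7, for 1, so 1 has the highest closeness.

1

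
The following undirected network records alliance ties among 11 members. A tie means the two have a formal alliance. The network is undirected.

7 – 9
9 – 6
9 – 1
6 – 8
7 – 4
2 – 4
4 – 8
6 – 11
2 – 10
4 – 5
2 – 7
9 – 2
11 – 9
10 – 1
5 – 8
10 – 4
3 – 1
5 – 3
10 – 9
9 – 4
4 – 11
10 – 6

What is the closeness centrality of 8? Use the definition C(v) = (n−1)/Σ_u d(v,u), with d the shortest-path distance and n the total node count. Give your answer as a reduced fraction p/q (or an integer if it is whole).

5/9

Distances from 8: 1:3, 2:2, 3:2, 4:1, 5:1, 6:1, 7:2, 9:2, 10:2, 11:2. Sum = 18.
n = 11, so closeness = 10/18 = 5/9.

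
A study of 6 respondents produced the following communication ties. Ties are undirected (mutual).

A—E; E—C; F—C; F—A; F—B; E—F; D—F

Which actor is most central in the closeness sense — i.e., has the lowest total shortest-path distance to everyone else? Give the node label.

Farness (sum of distances to all others) for each node — A:8, B:9, C:8, D:9, E:7, F:5.
The smallest farness is 5, for F, so F has the highest closeness.

F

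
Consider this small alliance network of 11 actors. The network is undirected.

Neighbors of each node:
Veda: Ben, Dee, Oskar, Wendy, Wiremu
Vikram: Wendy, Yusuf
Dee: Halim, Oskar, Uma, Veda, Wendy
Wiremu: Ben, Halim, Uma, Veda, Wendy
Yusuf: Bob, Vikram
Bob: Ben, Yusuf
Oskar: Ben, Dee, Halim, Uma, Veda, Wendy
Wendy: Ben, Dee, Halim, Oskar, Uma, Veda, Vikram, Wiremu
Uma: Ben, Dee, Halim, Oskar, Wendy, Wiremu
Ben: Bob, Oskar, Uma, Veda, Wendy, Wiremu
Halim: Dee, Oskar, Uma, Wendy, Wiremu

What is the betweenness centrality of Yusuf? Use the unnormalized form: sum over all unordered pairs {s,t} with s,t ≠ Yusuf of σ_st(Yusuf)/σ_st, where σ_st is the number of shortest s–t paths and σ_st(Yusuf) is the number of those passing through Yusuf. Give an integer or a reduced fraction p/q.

Pairs whose geodesics pass through Yusuf — Bob–Vikram: 1.
All other pairs contribute 0.
Summing the contributions gives betweenness(Yusuf) = 1.

1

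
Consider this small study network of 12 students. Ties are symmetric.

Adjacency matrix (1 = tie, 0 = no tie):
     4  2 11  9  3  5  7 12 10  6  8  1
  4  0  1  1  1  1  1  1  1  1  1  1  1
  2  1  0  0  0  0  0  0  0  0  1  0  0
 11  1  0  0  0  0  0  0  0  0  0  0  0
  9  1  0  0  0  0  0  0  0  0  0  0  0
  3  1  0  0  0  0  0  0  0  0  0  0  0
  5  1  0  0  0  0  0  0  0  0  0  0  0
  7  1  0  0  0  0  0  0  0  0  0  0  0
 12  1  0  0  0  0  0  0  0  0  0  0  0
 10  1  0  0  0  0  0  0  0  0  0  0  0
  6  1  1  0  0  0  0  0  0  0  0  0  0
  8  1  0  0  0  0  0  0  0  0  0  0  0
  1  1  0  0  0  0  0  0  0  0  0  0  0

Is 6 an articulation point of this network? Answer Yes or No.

No

Even without 6, every remaining node can still reach every other (the residual graph is connected), so 6 is not a cut vertex.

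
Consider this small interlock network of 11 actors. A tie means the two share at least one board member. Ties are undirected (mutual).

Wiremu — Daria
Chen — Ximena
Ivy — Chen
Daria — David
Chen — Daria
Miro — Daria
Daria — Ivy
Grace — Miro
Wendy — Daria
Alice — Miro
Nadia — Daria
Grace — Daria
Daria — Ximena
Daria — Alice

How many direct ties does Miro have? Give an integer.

3

Miro is directly tied to Alice, Daria, and Grace. That is 3 neighbors, so the degree of Miro is 3.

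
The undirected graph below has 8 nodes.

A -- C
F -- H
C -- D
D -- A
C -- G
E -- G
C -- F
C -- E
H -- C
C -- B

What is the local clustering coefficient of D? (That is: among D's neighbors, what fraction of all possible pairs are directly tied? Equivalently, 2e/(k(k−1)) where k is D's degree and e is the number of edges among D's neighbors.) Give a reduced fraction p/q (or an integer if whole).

D's neighbors: A and C (k = 2).
Possible neighbor pairs: C(2,2) = 1. Edges among them: A–C → e = 1.
Clustering(D) = 1/1.

1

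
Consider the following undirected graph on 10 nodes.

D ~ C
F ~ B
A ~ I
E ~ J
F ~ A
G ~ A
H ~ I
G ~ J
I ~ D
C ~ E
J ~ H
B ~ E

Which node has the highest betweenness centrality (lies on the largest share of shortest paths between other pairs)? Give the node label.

Unnormalized betweenness of each node: A:8, B:3, C:3, D:3, E:9, F:3, G:2, H:2, I:8, J:7.
E has the largest value, 9, making it the main broker — the node through which the most shortest paths run.

E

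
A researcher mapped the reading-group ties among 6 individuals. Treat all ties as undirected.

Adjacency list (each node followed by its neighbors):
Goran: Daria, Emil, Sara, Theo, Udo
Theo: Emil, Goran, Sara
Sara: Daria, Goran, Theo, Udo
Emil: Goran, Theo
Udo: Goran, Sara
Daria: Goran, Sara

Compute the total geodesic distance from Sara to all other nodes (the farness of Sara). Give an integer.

6

Distances from Sara: Daria:1, Emil:2, Goran:1, Theo:1, Udo:1.
Sum = 1 + 2 + 1 + 1 + 1 = 6.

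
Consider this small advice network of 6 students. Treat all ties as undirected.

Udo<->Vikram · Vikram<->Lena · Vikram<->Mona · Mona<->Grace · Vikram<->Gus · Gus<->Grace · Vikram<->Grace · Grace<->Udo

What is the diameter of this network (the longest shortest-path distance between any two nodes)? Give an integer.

Eccentricity of each node (its greatest distance to any other): Grace:2, Gus:2, Lena:2, Mona:2, Udo:2, Vikram:1.
The maximum eccentricity is 2, realized for instance by the pair Grace–Lena via Grace – Vikram – Lena. So the diameter is 2.

2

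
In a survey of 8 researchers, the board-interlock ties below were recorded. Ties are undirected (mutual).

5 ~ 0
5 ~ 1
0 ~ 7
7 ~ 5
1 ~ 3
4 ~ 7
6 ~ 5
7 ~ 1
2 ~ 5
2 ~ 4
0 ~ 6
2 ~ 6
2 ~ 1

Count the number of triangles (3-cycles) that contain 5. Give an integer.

5's neighbors: 0, 1, 2, 6, and 7.
Neighbor pairs that are themselves tied: 5–0–6; 5–0–7; 5–1–2; 5–1–7; 5–2–6. Each forms one triangle with 5, for 5 in total.

5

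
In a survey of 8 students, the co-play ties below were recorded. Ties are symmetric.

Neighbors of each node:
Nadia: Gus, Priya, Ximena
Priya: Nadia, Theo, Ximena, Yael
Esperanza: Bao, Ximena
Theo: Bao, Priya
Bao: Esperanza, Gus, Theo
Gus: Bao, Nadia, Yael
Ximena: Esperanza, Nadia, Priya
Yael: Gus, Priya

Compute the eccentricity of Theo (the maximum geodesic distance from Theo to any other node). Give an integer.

Distances from Theo: Bao:1, Esperanza:2, Gus:2, Nadia:2, Priya:1, Ximena:2, Yael:2.
The largest is 2 (to Esperanza, Gus, Ximena, Nadia, and Yael), so the eccentricity of Theo is 2.

2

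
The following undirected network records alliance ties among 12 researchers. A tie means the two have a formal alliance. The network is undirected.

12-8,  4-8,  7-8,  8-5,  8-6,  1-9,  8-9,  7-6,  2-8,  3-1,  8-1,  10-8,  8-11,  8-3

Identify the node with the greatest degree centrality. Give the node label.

Degrees — 1:3, 2:1, 3:2, 4:1, 5:1, 6:2, 7:2, 8:11, 9:2, 10:1, 11:1, 12:1.
The maximum is 11, attained only by 8.

8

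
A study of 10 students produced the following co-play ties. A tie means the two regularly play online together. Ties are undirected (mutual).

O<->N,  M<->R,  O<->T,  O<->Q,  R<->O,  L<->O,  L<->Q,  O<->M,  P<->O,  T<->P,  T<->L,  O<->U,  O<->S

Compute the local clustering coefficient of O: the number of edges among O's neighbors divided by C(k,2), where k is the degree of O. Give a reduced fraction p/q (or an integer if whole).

1/9

O's neighbors: L, M, N, P, Q, R, S, T, and U (k = 9).
Possible neighbor pairs: C(9,2) = 36. Edges among them: L–Q, L–T, M–R, P–T → e = 4.
Clustering(O) = 4/36 = 1/9.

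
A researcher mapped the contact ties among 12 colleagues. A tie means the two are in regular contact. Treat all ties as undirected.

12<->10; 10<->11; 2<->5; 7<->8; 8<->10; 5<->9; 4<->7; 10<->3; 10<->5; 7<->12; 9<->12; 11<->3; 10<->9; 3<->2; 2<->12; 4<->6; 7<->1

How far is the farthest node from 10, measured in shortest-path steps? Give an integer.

Distances from 10: 1:3, 2:2, 3:1, 4:3, 5:1, 6:4, 7:2, 8:1, 9:1, 11:1, 12:1.
The largest is 4 (to 6), so the eccentricity of 10 is 4.

4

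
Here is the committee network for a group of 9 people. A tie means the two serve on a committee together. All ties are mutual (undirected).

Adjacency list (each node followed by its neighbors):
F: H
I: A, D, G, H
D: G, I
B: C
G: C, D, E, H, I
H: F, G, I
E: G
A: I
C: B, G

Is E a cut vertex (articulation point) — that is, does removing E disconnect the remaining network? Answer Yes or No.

Even without E, every remaining node can still reach every other (the residual graph is connected), so E is not a cut vertex.

No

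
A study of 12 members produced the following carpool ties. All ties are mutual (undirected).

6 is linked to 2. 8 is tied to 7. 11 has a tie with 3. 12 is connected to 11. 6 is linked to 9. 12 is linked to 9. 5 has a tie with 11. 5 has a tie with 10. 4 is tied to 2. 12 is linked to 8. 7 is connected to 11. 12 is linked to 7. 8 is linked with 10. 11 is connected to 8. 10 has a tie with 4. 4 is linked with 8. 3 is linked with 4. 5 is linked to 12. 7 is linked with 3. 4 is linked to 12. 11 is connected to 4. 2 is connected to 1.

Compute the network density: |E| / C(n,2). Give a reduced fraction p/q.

1/3

There are 22 edges and 12 nodes, so the maximum possible is C(12,2) = 66.
Density = 22/66 = 1/3.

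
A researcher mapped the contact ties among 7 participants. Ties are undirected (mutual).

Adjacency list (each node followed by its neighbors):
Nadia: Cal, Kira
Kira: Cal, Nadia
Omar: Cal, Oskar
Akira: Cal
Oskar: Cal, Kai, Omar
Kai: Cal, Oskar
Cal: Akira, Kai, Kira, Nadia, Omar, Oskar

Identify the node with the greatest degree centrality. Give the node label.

Cal

Degrees — Akira:1, Cal:6, Kai:2, Kira:2, Nadia:2, Omar:2, Oskar:3.
The maximum is 6, attained only by Cal.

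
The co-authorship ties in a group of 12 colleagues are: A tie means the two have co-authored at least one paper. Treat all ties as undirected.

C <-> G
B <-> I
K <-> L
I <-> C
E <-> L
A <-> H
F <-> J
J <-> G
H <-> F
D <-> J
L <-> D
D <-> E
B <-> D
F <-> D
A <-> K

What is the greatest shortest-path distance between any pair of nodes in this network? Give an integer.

5

Eccentricity of each node (its greatest distance to any other): A:5, B:4, C:5, D:3, E:4, F:3, G:4, H:4, I:5, J:3, K:5, L:4.
The maximum eccentricity is 5, realized for instance by the pair I–A via I – B – D – F – H – A. So the diameter is 5.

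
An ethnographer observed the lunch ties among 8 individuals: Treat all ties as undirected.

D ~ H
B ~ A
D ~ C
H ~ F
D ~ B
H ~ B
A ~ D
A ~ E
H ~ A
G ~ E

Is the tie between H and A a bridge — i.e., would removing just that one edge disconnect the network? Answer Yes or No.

Even without that edge, H still reaches A via H – B – A, so the network stays connected. Not a bridge.

No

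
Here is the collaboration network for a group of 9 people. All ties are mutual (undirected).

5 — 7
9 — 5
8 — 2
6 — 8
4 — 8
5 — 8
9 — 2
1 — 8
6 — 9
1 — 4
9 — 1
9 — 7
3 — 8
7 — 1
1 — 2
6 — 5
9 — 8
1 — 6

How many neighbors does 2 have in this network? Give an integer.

3

2 is directly tied to 1, 8, and 9. That is 3 neighbors, so the degree of 2 is 3.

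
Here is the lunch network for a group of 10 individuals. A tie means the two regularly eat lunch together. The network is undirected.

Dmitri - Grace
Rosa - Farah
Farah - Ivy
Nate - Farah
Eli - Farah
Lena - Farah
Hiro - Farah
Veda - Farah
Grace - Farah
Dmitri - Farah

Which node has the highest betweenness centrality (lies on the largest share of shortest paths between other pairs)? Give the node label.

Unnormalized betweenness of each node: Dmitri:0, Eli:0, Farah:35, Grace:0, Hiro:0, Ivy:0, Lena:0, Nate:0, Rosa:0, Veda:0.
Farah has the largest value, 35, making it the main broker — the node through which the most shortest paths run.

Farah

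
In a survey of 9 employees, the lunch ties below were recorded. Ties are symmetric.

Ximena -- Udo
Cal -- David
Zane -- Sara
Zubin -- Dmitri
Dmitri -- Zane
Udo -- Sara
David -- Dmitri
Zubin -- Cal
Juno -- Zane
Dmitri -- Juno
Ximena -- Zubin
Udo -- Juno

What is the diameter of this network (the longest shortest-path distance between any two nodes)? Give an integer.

4

Eccentricity of each node (its greatest distance to any other): Cal:4, David:3, Dmitri:2, Juno:3, Sara:4, Udo:3, Ximena:3, Zane:3, Zubin:3.
The maximum eccentricity is 4, realized for instance by the pair Sara–Cal via Sara – Zane – Dmitri – David – Cal. So the diameter is 4.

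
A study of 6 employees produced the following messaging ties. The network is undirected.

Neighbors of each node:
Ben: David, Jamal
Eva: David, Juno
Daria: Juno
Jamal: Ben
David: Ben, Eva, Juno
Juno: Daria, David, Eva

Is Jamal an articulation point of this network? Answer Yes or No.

No

Even without Jamal, every remaining node can still reach every other (the residual graph is connected), so Jamal is not a cut vertex.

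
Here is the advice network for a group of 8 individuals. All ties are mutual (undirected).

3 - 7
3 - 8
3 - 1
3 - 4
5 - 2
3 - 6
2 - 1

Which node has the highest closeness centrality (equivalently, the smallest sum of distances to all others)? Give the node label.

3

Farness (sum of distances to all others) for each node — 1:12, 2:16, 3:10, 4:16, 5:22, 6:16, 7:16, 8:16.
The smallest farness is 10, for 3, so 3 has the highest closeness.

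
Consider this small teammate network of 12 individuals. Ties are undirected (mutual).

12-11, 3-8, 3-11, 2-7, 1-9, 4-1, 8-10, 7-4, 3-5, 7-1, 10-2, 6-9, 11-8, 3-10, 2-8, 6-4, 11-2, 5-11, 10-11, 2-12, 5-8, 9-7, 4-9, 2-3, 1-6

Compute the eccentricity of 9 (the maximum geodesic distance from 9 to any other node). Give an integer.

4

Distances from 9: 1:1, 2:2, 3:3, 4:1, 5:4, 6:1, 7:1, 8:3, 10:3, 11:3, 12:3.
The largest is 4 (to 5), so the eccentricity of 9 is 4.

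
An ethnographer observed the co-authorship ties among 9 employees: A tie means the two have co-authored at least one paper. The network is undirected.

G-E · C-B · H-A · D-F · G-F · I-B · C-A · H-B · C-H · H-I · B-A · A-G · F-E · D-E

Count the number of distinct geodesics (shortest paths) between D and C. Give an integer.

2

The shortest distance is 4. The length-4 paths are: D–F–G–A–C; D–E–G–A–C.
That gives 2 distinct shortest paths.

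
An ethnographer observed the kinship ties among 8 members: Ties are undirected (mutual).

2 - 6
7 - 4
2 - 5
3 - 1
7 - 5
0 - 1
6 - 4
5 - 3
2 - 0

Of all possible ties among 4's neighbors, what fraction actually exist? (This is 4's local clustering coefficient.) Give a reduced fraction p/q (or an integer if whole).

0

4's neighbors: 6 and 7 (k = 2).
Possible neighbor pairs: C(2,2) = 1. Edges among them: none → e = 0.
Clustering(4) = 0/1.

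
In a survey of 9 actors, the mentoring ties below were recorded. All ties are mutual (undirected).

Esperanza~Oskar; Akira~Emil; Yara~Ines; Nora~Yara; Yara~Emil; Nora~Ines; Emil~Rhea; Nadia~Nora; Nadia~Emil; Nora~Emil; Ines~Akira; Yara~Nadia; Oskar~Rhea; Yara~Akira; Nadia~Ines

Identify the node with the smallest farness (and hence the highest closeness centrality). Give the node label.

Farness (sum of distances to all others) for each node — Akira:16, Emil:12, Esperanza:27, Ines:18, Nadia:15, Nora:15, Oskar:20, Rhea:15, Yara:14.
The smallest farness is 12, for Emil, so Emil has the highest closeness.

Emil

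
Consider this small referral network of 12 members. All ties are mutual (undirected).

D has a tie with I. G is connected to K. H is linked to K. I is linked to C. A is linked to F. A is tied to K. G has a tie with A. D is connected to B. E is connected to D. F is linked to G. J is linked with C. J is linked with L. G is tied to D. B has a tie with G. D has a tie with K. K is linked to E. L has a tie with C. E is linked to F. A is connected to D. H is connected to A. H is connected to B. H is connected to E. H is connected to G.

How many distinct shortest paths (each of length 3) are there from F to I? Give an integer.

The shortest distance is 3. The length-3 paths are: F–E–D–I; F–A–D–I; F–G–D–I.
That gives 3 distinct shortest paths.

3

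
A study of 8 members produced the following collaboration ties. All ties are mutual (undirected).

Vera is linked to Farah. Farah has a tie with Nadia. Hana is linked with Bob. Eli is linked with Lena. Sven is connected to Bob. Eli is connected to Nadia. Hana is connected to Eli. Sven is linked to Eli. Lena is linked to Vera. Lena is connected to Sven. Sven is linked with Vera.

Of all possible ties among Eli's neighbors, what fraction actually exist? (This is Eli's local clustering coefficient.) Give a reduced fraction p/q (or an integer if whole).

1/6

Eli's neighbors: Hana, Lena, Nadia, and Sven (k = 4).
Possible neighbor pairs: C(4,2) = 6. Edges among them: Lena–Sven → e = 1.
Clustering(Eli) = 1/6.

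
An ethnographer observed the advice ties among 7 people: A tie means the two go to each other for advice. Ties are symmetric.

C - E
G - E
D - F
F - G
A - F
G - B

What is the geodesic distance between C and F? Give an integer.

One shortest route is C – E – G – F, which uses 3 edges, and at distance 2 from C we only reach {G}, which does not include F. So d(C,F) = 3.

3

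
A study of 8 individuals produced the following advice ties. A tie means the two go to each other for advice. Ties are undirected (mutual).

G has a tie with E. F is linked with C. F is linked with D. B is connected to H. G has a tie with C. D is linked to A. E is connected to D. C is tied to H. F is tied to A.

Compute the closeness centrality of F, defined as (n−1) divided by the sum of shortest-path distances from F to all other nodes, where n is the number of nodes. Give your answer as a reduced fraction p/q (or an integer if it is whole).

7/12

Distances from F: A:1, B:3, C:1, D:1, E:2, G:2, H:2. Sum = 12.
n = 8, so closeness = 7/12.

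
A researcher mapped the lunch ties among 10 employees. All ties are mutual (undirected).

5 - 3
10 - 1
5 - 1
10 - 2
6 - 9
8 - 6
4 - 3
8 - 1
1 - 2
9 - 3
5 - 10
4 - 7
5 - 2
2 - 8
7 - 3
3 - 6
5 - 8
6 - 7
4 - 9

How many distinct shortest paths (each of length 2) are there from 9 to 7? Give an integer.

3

The shortest distance is 2. The length-2 paths are: 9–6–7; 9–4–7; 9–3–7.
That gives 3 distinct shortest paths.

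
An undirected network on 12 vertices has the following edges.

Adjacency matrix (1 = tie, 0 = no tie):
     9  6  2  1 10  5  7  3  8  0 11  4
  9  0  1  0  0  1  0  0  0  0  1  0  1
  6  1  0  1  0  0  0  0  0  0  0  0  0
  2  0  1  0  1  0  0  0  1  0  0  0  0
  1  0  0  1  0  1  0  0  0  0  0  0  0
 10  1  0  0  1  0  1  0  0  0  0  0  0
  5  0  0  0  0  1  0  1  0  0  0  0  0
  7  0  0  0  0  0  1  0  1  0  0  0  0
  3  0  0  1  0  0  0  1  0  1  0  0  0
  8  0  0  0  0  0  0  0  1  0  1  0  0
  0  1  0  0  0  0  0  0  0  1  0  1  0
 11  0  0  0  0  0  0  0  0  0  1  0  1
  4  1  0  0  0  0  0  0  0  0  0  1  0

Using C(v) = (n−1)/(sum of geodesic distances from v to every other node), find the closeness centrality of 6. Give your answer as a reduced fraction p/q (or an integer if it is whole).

Distances from 6: 0:2, 1:2, 2:1, 3:2, 4:2, 5:3, 7:3, 8:3, 9:1, 10:2, 11:3. Sum = 24.
n = 12, so closeness = 11/24.

11/24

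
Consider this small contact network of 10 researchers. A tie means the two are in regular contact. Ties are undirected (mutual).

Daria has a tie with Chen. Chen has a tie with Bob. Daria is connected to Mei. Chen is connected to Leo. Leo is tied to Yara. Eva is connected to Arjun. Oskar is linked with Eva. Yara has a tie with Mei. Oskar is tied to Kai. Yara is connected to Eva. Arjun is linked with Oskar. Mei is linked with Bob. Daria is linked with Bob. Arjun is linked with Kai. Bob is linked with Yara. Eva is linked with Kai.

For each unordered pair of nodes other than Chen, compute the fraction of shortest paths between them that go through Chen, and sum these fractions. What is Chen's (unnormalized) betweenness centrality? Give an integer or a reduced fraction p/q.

Pairs whose geodesics pass through Chen — Leo–Daria: 1; Leo–Bob: 1/2.
All other pairs contribute 0.
Summing the contributions gives betweenness(Chen) = 3/2.

3/2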